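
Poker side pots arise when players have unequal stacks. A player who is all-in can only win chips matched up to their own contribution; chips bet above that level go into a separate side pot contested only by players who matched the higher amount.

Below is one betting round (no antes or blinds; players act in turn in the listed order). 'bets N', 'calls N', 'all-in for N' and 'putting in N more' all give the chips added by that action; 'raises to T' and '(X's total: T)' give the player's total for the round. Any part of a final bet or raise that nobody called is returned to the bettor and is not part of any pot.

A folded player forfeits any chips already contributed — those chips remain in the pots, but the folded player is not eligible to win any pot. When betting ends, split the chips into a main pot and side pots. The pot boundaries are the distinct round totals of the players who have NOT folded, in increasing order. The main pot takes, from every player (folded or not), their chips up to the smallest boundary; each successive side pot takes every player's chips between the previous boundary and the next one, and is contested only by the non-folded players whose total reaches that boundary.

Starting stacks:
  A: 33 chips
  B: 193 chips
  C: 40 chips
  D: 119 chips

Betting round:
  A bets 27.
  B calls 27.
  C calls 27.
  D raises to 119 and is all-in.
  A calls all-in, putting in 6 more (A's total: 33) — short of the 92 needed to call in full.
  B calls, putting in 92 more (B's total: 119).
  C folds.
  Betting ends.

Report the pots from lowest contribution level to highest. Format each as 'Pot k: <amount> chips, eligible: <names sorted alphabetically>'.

Contributions: A=33, B=119, C=27, D=119
Folded: C
Pot levels (distinct totals of non-folded players): 33, 119
Layer 1-33: A 33 + B 33 + C 27 + D 33 = 126 chips; eligible A, B, D
Layer 34-119: 86 each from B, D = 86*2 = 172 chips; eligible B, D

Pot 1: 126 chips, eligible: A, B, D
Pot 2: 172 chips, eligible: B, D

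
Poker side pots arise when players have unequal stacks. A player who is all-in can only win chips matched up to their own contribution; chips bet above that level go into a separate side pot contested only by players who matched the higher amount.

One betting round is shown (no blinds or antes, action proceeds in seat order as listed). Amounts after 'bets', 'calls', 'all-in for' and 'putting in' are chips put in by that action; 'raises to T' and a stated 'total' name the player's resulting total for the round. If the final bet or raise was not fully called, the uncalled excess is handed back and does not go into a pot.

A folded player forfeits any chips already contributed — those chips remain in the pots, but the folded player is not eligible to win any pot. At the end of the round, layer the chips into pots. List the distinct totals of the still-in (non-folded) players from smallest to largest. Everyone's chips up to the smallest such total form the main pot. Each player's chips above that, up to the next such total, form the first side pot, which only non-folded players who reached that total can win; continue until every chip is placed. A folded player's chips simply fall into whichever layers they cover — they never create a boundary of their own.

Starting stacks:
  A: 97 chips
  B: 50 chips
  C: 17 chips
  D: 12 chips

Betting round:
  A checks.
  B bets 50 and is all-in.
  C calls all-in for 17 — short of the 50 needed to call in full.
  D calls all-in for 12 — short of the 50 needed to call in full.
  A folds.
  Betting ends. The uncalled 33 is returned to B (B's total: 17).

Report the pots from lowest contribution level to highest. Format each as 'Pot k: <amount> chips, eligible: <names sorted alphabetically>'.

Contributions (after 33 returned to B): B=17, C=17, D=12
Folded: A
Pot levels (distinct totals of non-folded players): 12, 17
Layer 1-12: 12 each from B, C, D = 12*3 = 36 chips; eligible B, C, D
Layer 13-17: 5 each from B, C = 5*2 = 10 chips; eligible B, C

Pot 1: 36 chips, eligible: B, C, D
Pot 2: 10 chips, eligible: B, C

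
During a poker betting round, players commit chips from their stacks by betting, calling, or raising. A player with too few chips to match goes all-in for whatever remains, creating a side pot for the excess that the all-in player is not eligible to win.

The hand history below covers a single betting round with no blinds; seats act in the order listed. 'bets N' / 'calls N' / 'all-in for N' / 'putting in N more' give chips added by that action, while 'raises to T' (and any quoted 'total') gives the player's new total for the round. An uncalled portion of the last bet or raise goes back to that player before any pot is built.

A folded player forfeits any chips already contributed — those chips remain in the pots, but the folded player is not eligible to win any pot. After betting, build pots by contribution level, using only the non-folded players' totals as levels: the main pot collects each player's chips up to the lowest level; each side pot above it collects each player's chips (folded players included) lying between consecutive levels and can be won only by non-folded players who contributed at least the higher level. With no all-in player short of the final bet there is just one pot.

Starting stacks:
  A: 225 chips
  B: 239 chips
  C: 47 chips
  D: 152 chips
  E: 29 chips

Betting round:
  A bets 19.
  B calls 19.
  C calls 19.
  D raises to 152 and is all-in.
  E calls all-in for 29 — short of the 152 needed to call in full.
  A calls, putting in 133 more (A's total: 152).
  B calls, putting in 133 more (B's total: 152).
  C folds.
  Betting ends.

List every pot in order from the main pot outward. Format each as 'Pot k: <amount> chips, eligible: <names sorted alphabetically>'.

Contributions: A=152, B=152, C=19, D=152, E=29
Folded: C
Pot levels (distinct totals of non-folded players): 29, 152
Layer 1-29: A 29 + B 29 + C 19 + D 29 + E 29 = 135 chips; eligible A, B, D, E
Layer 30-152: 123 each from A, B, D = 123*3 = 369 chips; eligible A, B, D

Pot 1: 135 chips, eligible: A, B, D, E
Pot 2: 369 chips, eligible: A, B, D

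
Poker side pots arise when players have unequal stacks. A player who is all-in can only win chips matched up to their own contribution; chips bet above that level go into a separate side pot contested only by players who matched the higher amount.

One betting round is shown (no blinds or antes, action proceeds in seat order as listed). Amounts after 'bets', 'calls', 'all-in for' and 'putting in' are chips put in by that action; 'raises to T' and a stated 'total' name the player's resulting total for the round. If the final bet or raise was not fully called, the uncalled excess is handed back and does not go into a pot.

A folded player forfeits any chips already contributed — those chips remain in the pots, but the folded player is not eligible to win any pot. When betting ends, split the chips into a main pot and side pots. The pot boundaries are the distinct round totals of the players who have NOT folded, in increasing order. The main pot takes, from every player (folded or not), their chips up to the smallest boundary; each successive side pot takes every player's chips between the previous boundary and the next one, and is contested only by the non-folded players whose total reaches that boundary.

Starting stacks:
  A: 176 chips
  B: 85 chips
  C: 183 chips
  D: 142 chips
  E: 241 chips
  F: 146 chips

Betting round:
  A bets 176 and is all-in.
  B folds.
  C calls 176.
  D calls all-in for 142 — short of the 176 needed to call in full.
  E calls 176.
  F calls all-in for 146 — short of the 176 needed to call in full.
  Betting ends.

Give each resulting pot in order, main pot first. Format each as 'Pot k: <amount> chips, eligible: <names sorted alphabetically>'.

Contributions: A=176, C=176, D=142, E=176, F=146
Folded: B
Pot levels (distinct totals of non-folded players): 142, 146, 176
Layer 1-142: 142 each from A, C, D, E, F = 142*5 = 710 chips; eligible A, C, D, E, F
Layer 143-146: 4 each from A, C, E, F = 4*4 = 16 chips; eligible A, C, E, F
Layer 147-176: 30 each from A, C, E = 30*3 = 90 chips; eligible A, C, E

Pot 1: 710 chips, eligible: A, C, D, E, F
Pot 2: 16 chips, eligible: A, C, E, F
Pot 3: 90 chips, eligible: A, C, E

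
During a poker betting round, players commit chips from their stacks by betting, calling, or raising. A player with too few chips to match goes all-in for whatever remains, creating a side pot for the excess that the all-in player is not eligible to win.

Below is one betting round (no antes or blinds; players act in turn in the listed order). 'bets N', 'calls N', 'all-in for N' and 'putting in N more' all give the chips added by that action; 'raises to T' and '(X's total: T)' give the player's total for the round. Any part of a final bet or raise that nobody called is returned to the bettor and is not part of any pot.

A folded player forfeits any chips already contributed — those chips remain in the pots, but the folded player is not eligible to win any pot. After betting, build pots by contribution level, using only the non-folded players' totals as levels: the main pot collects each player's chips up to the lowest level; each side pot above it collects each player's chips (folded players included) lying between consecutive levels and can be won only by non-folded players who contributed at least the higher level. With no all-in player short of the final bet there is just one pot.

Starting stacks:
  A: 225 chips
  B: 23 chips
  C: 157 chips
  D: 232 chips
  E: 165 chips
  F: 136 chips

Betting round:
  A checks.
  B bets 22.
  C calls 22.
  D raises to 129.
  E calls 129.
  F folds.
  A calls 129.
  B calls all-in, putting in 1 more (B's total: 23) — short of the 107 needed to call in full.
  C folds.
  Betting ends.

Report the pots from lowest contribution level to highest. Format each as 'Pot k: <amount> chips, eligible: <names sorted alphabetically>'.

Pot 1: 114 chips, eligible: A, B, D, E
Pot 2: 318 chips, eligible: A, D, E

Derivation:
Contributions: A=129, B=23, C=22, D=129, E=129
Folded: C, F
Pot levels (distinct totals of non-folded players): 23, 129
Layer 1-23: A 23 + B 23 + C 22 + D 23 + E 23 = 114 chips; eligible A, B, D, E
Layer 24-129: 106 each from A, D, E = 106*3 = 318 chips; eligible A, D, E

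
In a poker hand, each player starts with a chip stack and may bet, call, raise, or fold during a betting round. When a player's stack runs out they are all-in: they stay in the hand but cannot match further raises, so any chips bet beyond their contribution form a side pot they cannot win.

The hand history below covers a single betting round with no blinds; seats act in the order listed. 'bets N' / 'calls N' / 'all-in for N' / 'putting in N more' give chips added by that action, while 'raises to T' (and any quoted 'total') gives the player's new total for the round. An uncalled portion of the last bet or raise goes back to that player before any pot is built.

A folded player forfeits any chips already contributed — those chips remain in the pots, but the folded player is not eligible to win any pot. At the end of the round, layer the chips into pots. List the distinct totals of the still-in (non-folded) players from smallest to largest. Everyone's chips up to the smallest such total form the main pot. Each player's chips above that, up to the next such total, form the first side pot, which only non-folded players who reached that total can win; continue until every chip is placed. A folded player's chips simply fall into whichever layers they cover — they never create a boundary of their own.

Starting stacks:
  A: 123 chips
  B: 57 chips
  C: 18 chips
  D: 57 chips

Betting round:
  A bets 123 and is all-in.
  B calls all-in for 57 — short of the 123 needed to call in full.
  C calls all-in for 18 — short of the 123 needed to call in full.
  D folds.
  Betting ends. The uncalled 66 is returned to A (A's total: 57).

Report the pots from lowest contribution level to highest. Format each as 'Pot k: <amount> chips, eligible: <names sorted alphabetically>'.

Contributions (after 66 returned to A): A=57, B=57, C=18
Folded: D
Pot levels (distinct totals of non-folded players): 18, 57
Layer 1-18: 18 each from A, B, C = 18*3 = 54 chips; eligible A, B, C
Layer 19-57: 39 each from A, B = 39*2 = 78 chips; eligible A, B

Pot 1: 54 chips, eligible: A, B, C
Pot 2: 78 chips, eligible: A, B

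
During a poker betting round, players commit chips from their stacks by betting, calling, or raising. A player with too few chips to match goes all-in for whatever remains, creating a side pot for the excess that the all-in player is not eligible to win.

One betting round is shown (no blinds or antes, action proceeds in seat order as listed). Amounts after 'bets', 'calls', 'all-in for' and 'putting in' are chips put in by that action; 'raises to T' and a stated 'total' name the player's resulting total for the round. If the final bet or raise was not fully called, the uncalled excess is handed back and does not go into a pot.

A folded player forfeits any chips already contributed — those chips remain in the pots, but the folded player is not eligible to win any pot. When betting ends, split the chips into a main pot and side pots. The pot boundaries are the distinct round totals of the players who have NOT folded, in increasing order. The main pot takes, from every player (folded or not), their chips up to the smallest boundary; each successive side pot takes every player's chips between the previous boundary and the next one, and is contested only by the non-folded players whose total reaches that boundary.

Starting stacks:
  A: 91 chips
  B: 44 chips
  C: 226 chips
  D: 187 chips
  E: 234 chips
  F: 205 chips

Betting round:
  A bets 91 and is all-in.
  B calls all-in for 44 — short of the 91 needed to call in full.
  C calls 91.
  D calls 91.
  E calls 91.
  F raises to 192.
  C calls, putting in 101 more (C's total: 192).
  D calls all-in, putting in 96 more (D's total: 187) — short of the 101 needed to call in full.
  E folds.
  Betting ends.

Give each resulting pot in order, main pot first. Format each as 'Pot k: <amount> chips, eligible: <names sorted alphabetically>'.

Pot 1: 264 chips, eligible: A, B, C, D, F
Pot 2: 235 chips, eligible: A, C, D, F
Pot 3: 288 chips, eligible: C, D, F
Pot 4: 10 chips, eligible: C, F

Derivation:
Contributions: A=91, B=44, C=192, D=187, E=91, F=192
Folded: E
Pot levels (distinct totals of non-folded players): 44, 91, 187, 192
Layer 1-44: 44 each from A, B, C, D, E, F = 44*6 = 264 chips; eligible A, B, C, D, F
Layer 45-91: 47 each from A, C, D, E, F = 47*5 = 235 chips; eligible A, C, D, F
Layer 92-187: 96 each from C, D, F = 96*3 = 288 chips; eligible C, D, F
Layer 188-192: 5 each from C, F = 5*2 = 10 chips; eligible C, F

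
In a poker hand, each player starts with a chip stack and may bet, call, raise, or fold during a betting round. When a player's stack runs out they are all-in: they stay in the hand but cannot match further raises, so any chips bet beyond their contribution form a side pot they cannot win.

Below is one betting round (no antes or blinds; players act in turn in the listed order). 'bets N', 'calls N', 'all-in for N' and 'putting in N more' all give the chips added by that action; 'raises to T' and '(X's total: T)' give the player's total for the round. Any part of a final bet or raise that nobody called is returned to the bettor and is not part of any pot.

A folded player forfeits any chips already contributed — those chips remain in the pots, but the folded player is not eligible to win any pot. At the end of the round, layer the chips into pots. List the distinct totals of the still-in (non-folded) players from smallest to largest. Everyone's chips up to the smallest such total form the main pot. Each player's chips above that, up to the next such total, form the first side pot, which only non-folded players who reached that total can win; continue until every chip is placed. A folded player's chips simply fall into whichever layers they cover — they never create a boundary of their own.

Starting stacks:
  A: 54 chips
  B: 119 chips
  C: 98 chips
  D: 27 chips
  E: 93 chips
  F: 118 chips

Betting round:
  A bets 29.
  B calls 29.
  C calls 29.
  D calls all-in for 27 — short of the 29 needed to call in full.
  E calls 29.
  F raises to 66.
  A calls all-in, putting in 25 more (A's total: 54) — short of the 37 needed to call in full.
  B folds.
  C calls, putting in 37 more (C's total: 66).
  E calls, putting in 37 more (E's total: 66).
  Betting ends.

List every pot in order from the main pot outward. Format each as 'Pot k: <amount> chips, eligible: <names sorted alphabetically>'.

Pot 1: 162 chips, eligible: A, C, D, E, F
Pot 2: 110 chips, eligible: A, C, E, F
Pot 3: 36 chips, eligible: C, E, F

Derivation:
Contributions: A=54, B=29, C=66, D=27, E=66, F=66
Folded: B
Pot levels (distinct totals of non-folded players): 27, 54, 66
Layer 1-27: 27 each from A, B, C, D, E, F = 27*6 = 162 chips; eligible A, C, D, E, F
Layer 28-54: A 27 + B 2 + C 27 + E 27 + F 27 = 110 chips; eligible A, C, E, F
Layer 55-66: 12 each from C, E, F = 12*3 = 36 chips; eligible C, E, F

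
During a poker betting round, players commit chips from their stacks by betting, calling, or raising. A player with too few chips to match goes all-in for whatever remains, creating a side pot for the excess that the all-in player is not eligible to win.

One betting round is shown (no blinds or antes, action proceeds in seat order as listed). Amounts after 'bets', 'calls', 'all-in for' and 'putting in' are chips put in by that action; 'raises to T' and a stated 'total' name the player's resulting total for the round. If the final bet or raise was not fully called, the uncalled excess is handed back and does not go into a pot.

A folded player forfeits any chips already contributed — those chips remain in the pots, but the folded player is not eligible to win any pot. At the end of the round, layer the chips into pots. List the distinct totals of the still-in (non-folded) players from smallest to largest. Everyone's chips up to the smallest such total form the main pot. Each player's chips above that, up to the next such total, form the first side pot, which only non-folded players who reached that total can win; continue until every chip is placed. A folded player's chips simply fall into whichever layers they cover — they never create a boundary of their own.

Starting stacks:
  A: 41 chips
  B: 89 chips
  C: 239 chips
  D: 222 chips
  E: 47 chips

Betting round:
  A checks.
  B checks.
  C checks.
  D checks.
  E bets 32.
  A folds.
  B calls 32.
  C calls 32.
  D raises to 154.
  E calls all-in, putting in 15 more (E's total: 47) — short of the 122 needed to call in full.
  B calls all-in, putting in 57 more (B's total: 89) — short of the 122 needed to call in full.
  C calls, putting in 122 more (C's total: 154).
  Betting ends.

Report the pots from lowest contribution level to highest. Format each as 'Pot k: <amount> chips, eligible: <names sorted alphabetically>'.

Pot 1: 188 chips, eligible: B, C, D, E
Pot 2: 126 chips, eligible: B, C, D
Pot 3: 130 chips, eligible: C, D

Derivation:
Contributions: B=89, C=154, D=154, E=47
Folded: A
Pot levels (distinct totals of non-folded players): 47, 89, 154
Layer 1-47: 47 each from B, C, D, E = 47*4 = 188 chips; eligible B, C, D, E
Layer 48-89: 42 each from B, C, D = 42*3 = 126 chips; eligible B, C, D
Layer 90-154: 65 each from C, D = 65*2 = 130 chips; eligible C, D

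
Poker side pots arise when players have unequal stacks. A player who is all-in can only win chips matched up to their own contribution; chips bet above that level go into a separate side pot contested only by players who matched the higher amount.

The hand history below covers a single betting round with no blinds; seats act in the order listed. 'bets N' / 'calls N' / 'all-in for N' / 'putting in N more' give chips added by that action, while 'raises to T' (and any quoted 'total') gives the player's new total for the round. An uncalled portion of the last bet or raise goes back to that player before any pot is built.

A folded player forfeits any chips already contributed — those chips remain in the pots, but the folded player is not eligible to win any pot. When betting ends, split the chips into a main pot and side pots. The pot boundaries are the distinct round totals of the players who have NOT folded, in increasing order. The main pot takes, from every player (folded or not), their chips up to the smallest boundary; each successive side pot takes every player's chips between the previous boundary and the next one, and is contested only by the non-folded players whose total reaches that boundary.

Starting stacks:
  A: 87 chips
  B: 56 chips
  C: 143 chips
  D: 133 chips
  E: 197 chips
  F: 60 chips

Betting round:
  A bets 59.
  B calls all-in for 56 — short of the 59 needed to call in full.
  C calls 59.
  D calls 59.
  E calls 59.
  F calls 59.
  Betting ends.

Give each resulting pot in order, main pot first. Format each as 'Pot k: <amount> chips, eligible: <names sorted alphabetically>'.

Pot 1: 336 chips, eligible: A, B, C, D, E, F
Pot 2: 15 chips, eligible: A, C, D, E, F

Derivation:
Contributions: A=59, B=56, C=59, D=59, E=59, F=59
Pot levels (distinct totals of non-folded players): 56, 59
Layer 1-56: 56 each from A, B, C, D, E, F = 56*6 = 336 chips; eligible A, B, C, D, E, F
Layer 57-59: 3 each from A, C, D, E, F = 3*5 = 15 chips; eligible A, C, D, E, F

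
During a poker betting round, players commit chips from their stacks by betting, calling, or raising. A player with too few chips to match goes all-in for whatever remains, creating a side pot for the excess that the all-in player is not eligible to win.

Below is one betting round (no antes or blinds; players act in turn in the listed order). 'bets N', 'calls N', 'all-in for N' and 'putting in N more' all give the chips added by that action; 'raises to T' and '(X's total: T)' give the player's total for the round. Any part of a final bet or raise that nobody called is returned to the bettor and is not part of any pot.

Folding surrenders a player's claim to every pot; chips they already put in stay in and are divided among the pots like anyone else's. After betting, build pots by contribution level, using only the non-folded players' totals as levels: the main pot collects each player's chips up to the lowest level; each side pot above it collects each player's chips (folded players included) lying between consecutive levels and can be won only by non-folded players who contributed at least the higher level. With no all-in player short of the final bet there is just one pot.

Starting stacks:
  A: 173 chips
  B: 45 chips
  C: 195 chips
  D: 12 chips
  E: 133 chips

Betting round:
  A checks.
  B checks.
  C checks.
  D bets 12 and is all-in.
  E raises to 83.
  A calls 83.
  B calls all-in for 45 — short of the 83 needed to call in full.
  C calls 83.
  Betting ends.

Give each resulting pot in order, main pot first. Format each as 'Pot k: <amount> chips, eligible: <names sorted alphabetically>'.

Contributions: A=83, B=45, C=83, D=12, E=83
Pot levels (distinct totals of non-folded players): 12, 45, 83
Layer 1-12: 12 each from A, B, C, D, E = 12*5 = 60 chips; eligible A, B, C, D, E
Layer 13-45: 33 each from A, B, C, E = 33*4 = 132 chips; eligible A, B, C, E
Layer 46-83: 38 each from A, C, E = 38*3 = 114 chips; eligible A, C, E

Pot 1: 60 chips, eligible: A, B, C, D, E
Pot 2: 132 chips, eligible: A, B, C, E
Pot 3: 114 chips, eligible: A, C, E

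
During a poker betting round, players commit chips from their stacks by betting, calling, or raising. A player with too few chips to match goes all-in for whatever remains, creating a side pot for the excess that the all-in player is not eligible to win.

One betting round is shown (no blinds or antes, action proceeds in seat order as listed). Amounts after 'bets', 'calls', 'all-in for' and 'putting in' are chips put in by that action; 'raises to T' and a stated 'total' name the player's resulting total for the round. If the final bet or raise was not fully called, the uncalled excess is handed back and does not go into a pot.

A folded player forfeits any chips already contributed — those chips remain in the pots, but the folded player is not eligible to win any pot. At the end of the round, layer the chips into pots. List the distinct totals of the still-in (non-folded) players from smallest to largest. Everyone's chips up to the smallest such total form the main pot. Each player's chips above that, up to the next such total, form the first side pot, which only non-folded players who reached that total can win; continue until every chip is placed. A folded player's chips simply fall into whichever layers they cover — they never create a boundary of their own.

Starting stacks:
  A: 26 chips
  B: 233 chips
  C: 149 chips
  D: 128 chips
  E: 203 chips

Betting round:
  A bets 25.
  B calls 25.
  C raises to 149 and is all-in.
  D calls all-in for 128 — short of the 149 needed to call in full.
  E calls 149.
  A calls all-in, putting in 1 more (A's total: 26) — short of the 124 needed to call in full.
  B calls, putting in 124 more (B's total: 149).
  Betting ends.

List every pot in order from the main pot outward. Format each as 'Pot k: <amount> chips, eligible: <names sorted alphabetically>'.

Pot 1: 130 chips, eligible: A, B, C, D, E
Pot 2: 408 chips, eligible: B, C, D, E
Pot 3: 63 chips, eligible: B, C, E

Derivation:
Contributions: A=26, B=149, C=149, D=128, E=149
Pot levels (distinct totals of non-folded players): 26, 128, 149
Layer 1-26: 26 each from A, B, C, D, E = 26*5 = 130 chips; eligible A, B, C, D, E
Layer 27-128: 102 each from B, C, D, E = 102*4 = 408 chips; eligible B, C, D, E
Layer 129-149: 21 each from B, C, E = 21*3 = 63 chips; eligible B, C, E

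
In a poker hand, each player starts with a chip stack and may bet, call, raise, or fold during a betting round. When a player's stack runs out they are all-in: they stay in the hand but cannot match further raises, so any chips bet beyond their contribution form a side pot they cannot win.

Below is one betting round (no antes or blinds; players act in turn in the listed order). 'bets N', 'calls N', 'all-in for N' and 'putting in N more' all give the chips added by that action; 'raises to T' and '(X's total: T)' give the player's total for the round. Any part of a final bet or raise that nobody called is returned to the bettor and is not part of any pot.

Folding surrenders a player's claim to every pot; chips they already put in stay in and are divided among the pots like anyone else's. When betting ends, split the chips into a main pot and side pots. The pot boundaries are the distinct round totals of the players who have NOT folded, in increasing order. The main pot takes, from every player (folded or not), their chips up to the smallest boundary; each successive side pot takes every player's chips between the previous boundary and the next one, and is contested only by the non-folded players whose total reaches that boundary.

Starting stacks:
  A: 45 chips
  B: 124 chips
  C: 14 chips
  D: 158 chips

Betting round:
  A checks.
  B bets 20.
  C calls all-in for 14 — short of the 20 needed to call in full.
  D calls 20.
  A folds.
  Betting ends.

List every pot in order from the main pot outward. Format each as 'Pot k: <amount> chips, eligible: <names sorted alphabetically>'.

Pot 1: 42 chips, eligible: B, C, D
Pot 2: 12 chips, eligible: B, D

Derivation:
Contributions: B=20, C=14, D=20
Folded: A
Pot levels (distinct totals of non-folded players): 14, 20
Layer 1-14: 14 each from B, C, D = 14*3 = 42 chips; eligible B, C, D
Layer 15-20: 6 each from B, D = 6*2 = 12 chips; eligible B, D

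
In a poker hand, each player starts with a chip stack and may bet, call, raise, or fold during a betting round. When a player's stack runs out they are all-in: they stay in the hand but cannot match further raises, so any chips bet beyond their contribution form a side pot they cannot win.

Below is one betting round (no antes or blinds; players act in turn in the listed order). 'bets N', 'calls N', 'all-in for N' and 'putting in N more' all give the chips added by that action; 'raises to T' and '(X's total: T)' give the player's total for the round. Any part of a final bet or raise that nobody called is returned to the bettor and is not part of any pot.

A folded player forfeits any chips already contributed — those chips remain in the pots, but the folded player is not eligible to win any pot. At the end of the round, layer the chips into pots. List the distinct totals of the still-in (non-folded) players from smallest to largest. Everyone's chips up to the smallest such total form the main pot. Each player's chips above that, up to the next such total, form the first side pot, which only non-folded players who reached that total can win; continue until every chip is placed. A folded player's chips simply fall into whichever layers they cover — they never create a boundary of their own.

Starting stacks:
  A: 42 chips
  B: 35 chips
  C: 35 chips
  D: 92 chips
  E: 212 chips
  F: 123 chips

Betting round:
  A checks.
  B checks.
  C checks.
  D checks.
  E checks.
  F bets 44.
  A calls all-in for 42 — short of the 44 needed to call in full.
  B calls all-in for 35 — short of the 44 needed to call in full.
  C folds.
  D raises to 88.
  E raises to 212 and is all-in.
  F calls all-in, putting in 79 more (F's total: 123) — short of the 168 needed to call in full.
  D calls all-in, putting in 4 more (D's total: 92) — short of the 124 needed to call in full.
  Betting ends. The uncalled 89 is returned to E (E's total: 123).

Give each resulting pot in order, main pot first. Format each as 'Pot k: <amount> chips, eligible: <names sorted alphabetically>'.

Contributions (after 89 returned to E): A=42, B=35, D=92, E=123, F=123
Folded: C
Pot levels (distinct totals of non-folded players): 35, 42, 92, 123
Layer 1-35: 35 each from A, B, D, E, F = 35*5 = 175 chips; eligible A, B, D, E, F
Layer 36-42: 7 each from A, D, E, F = 7*4 = 28 chips; eligible A, D, E, F
Layer 43-92: 50 each from D, E, F = 50*3 = 150 chips; eligible D, E, F
Layer 93-123: 31 each from E, F = 31*2 = 62 chips; eligible E, F

Pot 1: 175 chips, eligible: A, B, D, E, F
Pot 2: 28 chips, eligible: A, D, E, F
Pot 3: 150 chips, eligible: D, E, F
Pot 4: 62 chips, eligible: E, F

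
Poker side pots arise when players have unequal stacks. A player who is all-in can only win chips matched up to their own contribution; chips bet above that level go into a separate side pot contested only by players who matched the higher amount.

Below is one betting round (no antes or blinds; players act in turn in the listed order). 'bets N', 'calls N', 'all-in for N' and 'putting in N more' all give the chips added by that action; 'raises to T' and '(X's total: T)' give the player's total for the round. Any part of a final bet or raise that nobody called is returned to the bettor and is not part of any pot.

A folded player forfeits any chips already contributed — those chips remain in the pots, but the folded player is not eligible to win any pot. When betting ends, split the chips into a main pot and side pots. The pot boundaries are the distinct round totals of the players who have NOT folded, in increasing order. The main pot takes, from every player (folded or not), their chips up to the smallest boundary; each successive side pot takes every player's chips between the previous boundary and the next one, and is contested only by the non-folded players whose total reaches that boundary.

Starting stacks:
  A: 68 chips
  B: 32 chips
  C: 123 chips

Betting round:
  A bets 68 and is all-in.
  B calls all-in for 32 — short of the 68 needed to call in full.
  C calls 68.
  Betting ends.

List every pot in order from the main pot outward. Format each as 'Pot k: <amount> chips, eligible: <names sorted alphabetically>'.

Contributions: A=68, B=32, C=68
Pot levels (distinct totals of non-folded players): 32, 68
Layer 1-32: 32 each from A, B, C = 32*3 = 96 chips; eligible A, B, C
Layer 33-68: 36 each from A, C = 36*2 = 72 chips; eligible A, C

Pot 1: 96 chips, eligible: A, B, C
Pot 2: 72 chips, eligible: A, C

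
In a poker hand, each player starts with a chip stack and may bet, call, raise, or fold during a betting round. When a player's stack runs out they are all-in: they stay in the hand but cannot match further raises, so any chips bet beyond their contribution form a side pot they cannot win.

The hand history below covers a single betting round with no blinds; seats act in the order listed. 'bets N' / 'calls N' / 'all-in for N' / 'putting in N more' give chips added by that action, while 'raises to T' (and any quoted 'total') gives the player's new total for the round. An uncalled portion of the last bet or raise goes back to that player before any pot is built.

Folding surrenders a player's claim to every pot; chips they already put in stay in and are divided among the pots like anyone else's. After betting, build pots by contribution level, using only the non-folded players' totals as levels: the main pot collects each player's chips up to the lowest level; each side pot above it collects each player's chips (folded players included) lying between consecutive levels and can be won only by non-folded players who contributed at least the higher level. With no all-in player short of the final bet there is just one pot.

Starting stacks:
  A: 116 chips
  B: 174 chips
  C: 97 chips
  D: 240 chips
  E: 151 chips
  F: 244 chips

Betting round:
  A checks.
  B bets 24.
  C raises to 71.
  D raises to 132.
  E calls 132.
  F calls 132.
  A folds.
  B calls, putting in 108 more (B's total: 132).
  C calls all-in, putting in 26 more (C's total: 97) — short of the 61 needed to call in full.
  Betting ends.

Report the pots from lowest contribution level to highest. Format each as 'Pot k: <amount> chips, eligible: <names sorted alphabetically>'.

Contributions: B=132, C=97, D=132, E=132, F=132
Folded: A
Pot levels (distinct totals of non-folded players): 97, 132
Layer 1-97: 97 each from B, C, D, E, F = 97*5 = 485 chips; eligible B, C, D, E, F
Layer 98-132: 35 each from B, D, E, F = 35*4 = 140 chips; eligible B, D, E, F

Pot 1: 485 chips, eligible: B, C, D, E, F
Pot 2: 140 chips, eligible: B, D, E, F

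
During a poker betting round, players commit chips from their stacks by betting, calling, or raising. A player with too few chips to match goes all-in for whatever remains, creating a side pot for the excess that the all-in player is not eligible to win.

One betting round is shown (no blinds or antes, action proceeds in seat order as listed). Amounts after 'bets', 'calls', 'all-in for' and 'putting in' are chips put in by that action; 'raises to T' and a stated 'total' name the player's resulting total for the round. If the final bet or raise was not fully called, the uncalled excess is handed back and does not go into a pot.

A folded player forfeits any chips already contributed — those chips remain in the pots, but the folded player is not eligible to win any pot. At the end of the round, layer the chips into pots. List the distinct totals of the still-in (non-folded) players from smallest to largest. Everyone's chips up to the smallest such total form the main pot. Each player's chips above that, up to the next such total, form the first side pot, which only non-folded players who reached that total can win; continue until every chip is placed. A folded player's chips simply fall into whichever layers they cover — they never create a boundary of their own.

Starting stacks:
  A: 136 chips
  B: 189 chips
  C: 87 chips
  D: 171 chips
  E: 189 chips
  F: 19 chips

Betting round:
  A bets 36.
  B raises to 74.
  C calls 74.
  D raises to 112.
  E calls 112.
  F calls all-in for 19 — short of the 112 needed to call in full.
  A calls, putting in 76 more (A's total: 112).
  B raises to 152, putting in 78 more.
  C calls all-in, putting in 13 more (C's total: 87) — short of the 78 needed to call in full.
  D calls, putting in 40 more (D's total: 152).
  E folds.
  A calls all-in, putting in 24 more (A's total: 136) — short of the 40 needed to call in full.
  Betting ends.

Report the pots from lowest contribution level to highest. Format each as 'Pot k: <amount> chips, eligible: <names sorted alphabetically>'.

Contributions: A=136, B=152, C=87, D=152, E=112, F=19
Folded: E
Pot levels (distinct totals of non-folded players): 19, 87, 136, 152
Layer 1-19: 19 each from A, B, C, D, E, F = 19*6 = 114 chips; eligible A, B, C, D, F
Layer 20-87: 68 each from A, B, C, D, E = 68*5 = 340 chips; eligible A, B, C, D
Layer 88-136: A 49 + B 49 + D 49 + E 25 = 172 chips; eligible A, B, D
Layer 137-152: 16 each from B, D = 16*2 = 32 chips; eligible B, D

Pot 1: 114 chips, eligible: A, B, C, D, F
Pot 2: 340 chips, eligible: A, B, C, D
Pot 3: 172 chips, eligible: A, B, D
Pot 4: 32 chips, eligible: B, D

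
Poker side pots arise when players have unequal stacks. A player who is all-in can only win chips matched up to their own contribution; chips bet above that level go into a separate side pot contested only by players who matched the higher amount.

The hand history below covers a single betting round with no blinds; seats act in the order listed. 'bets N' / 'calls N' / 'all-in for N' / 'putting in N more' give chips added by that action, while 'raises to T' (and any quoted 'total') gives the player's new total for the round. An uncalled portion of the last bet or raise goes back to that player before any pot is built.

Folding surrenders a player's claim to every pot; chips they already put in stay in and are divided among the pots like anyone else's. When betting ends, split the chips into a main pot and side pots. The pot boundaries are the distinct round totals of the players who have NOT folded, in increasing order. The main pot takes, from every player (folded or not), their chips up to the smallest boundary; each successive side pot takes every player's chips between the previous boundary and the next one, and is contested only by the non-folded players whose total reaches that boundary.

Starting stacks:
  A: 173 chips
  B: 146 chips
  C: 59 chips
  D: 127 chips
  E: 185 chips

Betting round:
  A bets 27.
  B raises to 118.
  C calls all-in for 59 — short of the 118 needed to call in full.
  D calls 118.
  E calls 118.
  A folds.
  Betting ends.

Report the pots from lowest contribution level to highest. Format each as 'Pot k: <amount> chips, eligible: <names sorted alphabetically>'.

Contributions: A=27, B=118, C=59, D=118, E=118
Folded: A
Pot levels (distinct totals of non-folded players): 59, 118
Layer 1-59: A 27 + B 59 + C 59 + D 59 + E 59 = 263 chips; eligible B, C, D, E
Layer 60-118: 59 each from B, D, E = 59*3 = 177 chips; eligible B, D, E

Pot 1: 263 chips, eligible: B, C, D, E
Pot 2: 177 chips, eligible: B, D, E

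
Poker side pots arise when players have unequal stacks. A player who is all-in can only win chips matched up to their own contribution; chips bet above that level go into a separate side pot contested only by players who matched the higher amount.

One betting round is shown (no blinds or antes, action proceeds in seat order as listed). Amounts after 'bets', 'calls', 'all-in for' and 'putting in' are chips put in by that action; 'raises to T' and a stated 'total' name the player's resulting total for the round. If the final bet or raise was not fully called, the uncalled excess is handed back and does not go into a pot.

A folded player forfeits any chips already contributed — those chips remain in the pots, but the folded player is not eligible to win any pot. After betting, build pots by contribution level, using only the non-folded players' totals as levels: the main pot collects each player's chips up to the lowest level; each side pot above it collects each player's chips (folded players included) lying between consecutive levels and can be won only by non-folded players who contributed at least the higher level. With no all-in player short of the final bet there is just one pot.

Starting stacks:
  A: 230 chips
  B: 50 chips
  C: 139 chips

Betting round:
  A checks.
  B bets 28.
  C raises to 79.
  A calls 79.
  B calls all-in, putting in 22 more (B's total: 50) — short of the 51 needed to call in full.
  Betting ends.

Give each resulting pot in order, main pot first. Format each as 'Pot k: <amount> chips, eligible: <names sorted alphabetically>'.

Contributions: A=79, B=50, C=79
Pot levels (distinct totals of non-folded players): 50, 79
Layer 1-50: 50 each from A, B, C = 50*3 = 150 chips; eligible A, B, C
Layer 51-79: 29 each from A, C = 29*2 = 58 chips; eligible A, C

Pot 1: 150 chips, eligible: A, B, C
Pot 2: 58 chips, eligible: A, C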